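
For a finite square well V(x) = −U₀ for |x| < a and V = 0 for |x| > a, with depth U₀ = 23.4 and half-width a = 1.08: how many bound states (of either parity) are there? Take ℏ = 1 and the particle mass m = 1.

Define the well-strength parameter z₀ = (a/ℏ)√(2mU₀) = 1.08 × √(2·1·23.4) = 7.388.
A new bound state (alternating even/odd) appears each time z₀ passes a multiple of π/2, so N = ⌊2z₀/π⌋ + 1 = ⌊4.704⌋ + 1 = 5.

N = 5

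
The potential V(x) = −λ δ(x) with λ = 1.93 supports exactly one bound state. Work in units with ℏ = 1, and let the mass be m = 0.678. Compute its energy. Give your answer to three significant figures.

E = -1.26

For x ≠ 0 the bound state is ψ ∝ e^{−κ|x|}; integrating the TISE across the delta gives the cusp condition 2κ = 2mλ/ℏ², so κ = 1.309.
Then E = −ℏ²κ²/(2m) = −mλ²/(2ℏ²) = -1.263.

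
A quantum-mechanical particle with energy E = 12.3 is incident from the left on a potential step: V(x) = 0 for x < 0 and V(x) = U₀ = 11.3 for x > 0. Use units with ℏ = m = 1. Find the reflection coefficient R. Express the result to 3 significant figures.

The wavenumbers are k₁ = √(2mE)/ℏ = 4.960 on the left and k₂ = √(2m(E − U₀))/ℏ = 1.414 on the right.
Continuity of ψ and ψ′ at the step yields the reflection amplitude r = (k₁ − k₂)/(k₁ + k₂) = 0.5563; thus R = |r|² = 0.3094, T = 0.6906.

R = 0.309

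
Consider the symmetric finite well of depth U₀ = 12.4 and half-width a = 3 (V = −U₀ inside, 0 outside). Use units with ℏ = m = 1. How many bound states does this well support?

Define the well-strength parameter z₀ = (a/ℏ)√(2mU₀) = 3 × √(2·1·12.4) = 14.94.
A new bound state (alternating even/odd) appears each time z₀ passes a multiple of π/2, so N = ⌊2z₀/π⌋ + 1 = ⌊9.511⌋ + 1 = 10.

N = 10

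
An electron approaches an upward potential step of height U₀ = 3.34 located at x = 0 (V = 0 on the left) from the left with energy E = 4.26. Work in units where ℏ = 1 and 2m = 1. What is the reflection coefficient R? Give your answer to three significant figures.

R = 0.134

The wavenumbers are k₁ = √(2mE)/ℏ = 2.064 on the left and k₂ = √(2m(E − U₀))/ℏ = 0.9592 on the right.
Matching ψ and ψ′ at x = 0 gives r = (k₁ − k₂)/(k₁ + k₂), so R = r² = 0.1336 and T = 1 − R = 0.8664.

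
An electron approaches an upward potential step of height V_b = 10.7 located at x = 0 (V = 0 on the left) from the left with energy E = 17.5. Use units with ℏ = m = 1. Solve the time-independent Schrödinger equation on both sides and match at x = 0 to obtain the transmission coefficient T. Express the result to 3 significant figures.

T = 0.946

On each side the TISE gives plane waves with k = √(2m(E − V))/ℏ: k₁ = √(2·1·17.5) = 5.916, k₂ = √(2·1·6.8) = 3.688.
Continuity of ψ and ψ′ at the step yields the reflection amplitude r = (k₁ − k₂)/(k₁ + k₂) = 0.2320; thus R = |r|² = 0.05383, T = 0.9462.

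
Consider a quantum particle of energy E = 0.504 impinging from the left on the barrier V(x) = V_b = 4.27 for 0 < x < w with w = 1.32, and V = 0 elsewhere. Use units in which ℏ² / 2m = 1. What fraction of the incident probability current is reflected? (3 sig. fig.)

R = 0.990

E < V_b: inside the barrier ψ ∝ e^{±κx} with κ = √(2m(V_b − E))/ℏ = 1.941.
κw = 2.562, sinh(κw) = 6.440.
The exact tunnelling result is T⁻¹ = 1 + V_b² sinh²(κw) / [4E(V_b − E)] = 100.6, so T = 0.00994.
R = 1 − T = 0.990.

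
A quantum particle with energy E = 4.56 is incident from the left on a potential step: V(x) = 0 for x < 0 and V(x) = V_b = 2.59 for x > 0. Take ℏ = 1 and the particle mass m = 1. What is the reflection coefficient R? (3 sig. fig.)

R = 0.0428

The wavenumbers are k₁ = √(2mE)/ℏ = 3.020 on the left and k₂ = √(2m(E − V_b))/ℏ = 1.985 on the right.
Continuity of ψ and ψ′ at the step yields the reflection amplitude r = (k₁ − k₂)/(k₁ + k₂) = 0.2068; thus R = |r|² = 0.04276, T = 0.9572.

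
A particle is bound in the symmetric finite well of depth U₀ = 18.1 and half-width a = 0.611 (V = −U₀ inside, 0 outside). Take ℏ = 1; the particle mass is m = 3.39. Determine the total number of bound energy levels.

N = 5

Define the well-strength parameter z₀ = (a/ℏ)√(2mU₀) = 0.611 × √(2·3.39·18.1) = 6.769.
A new bound state (alternating even/odd) appears each time z₀ passes a multiple of π/2, so N = ⌊2z₀/π⌋ + 1 = ⌊4.309⌋ + 1 = 5.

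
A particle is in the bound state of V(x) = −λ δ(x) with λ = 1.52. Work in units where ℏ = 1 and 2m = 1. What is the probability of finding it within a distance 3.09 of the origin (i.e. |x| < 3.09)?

The normalised bound state is ψ = √κ e^{−κ|x|} with κ = mλ/ℏ² = 0.7600.
P(|x| < d) = ∫_{−d}^{d} κ e^{−2κ|x|} dx = 1 − e^{−2κd} = 1 − e^{−4.697} = 0.9909.

P = 0.991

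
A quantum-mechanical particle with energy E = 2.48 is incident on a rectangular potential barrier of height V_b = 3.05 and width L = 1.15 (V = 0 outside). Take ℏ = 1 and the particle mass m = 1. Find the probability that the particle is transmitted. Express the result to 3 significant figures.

E < V_b: inside the barrier ψ ∝ e^{±κx} with κ = √(2m(V_b − E))/ℏ = 1.068.
κL = 1.228, sinh(κL) = 1.561.
The exact tunnelling result is T⁻¹ = 1 + V_b² sinh²(κL) / [4E(V_b − E)] = 5.006, so T = 0.200.

T = 0.200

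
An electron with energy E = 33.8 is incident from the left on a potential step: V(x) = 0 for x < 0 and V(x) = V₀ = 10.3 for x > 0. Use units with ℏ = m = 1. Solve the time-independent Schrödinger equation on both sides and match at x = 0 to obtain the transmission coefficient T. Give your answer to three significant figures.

On each side the TISE gives plane waves with k = √(2m(E − V))/ℏ: k₁ = √(2·1·33.8) = 8.222, k₂ = √(2·1·23.5) = 6.856.
Matching ψ and ψ′ at x = 0 gives r = (k₁ − k₂)/(k₁ + k₂), so R = r² = 0.008211 and T = 1 − R = 0.9918.

T = 0.992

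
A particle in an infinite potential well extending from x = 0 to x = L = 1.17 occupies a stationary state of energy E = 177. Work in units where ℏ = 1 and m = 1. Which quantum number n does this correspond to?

n = 7

From E_n = n²π²ℏ²/(2mL²) invert to n = √(2mL²E)/(πℏ).
n = (1.17/π) × √(2 × 1 × 177) = 7.007 → n = 7.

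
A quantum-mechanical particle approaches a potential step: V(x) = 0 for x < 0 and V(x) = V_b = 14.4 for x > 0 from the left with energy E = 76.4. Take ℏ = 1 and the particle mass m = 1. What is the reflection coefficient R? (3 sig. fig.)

On each side the TISE gives plane waves with k = √(2m(E − V))/ℏ: k₁ = √(2·1·76.4) = 12.36, k₂ = √(2·1·62) = 11.14.
Matching ψ and ψ′ at x = 0 gives r = (k₁ − k₂)/(k₁ + k₂), so R = r² = 0.002721 and T = 1 − R = 0.9973.

R = 0.00272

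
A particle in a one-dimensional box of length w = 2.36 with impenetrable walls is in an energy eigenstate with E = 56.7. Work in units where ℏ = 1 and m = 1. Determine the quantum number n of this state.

From E_n = n²π²ℏ²/(2mw²) invert to n = √(2mw²E)/(πℏ).
n = (2.36/π) × √(2 × 1 × 56.7) = 8.000 → n = 8.

n = 8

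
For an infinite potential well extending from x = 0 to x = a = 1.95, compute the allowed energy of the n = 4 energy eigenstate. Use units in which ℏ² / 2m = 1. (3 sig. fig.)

The infinite-well eigenfunctions ψ_n = √(2/a) sin(nπx/a) vanish at both walls, giving E_n = n²π²ℏ²/(2ma²).
E_4 = 4² × π² / (2 × 0.5 × 1.95²) = 41.53.

E = 41.5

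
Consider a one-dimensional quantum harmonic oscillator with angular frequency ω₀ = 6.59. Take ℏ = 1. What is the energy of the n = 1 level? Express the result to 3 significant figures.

E = 9.89

The oscillator eigenvalues are E_n = ℏω₀(n + ½), so E_1 = 6.59 × 1.5 = 9.885.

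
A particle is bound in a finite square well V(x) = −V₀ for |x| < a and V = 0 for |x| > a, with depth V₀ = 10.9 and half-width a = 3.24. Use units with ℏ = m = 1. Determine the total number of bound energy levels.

N = 10

Define the well-strength parameter z₀ = (a/ℏ)√(2mV₀) = 3.24 × √(2·1·10.9) = 15.13.
The even/odd transcendental equations gain one root per π/2 in z₀, giving N = 1 + ⌊2z₀/π⌋ = 1 + ⌊9.631⌋ = 10.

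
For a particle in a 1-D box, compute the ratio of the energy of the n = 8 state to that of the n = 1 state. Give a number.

Since E_n ∝ n², the ratio is (8/1)² = 64.

64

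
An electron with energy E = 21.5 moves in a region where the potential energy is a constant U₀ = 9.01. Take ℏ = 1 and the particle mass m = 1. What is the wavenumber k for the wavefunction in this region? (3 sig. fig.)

k = 5.00

With E > U₀ the solution is oscillatory, ψ ∝ e^{±ikx} with k = √(2m(E − U₀))/ℏ.
k = √(2 × 1 × 12.49) = 4.998.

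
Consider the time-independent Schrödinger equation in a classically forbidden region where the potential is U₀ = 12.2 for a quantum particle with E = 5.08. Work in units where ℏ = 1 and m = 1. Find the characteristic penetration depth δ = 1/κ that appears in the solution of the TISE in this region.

δ = 0.265

Since E < U₀ the TISE in this region is ψ'' = κ²ψ with κ = √(2m(U₀ − E))/ℏ.
κ = √(2 × 1 × 7.12) = 3.774. The penetration depth is δ = 1/κ = 0.265.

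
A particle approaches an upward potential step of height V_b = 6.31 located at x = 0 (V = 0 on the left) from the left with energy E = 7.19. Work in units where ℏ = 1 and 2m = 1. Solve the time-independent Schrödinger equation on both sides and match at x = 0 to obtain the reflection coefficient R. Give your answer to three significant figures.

The wavenumbers are k₁ = √(2mE)/ℏ = 2.681 on the left and k₂ = √(2m(E − V_b))/ℏ = 0.9381 on the right.
Matching ψ and ψ′ at x = 0 gives r = (k₁ − k₂)/(k₁ + k₂), so R = r² = 0.2320 and T = 1 − R = 0.7680.

R = 0.232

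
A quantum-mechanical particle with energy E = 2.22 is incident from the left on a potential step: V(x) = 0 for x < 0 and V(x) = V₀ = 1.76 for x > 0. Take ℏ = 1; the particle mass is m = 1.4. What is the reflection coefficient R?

On each side the TISE gives plane waves with k = √(2m(E − V))/ℏ: k₁ = √(2·1.4·2.22) = 2.493, k₂ = √(2·1.4·0.46) = 1.135.
Continuity of ψ and ψ′ at the step yields the reflection amplitude r = (k₁ − k₂)/(k₁ + k₂) = 0.3744; thus R = |r|² = 0.1402, T = 0.8598.

R = 0.140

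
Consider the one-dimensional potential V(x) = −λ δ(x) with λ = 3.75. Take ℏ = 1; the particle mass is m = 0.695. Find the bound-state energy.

For x ≠ 0 the bound state is ψ ∝ e^{−κ|x|}; integrating the TISE across the delta gives the cusp condition 2κ = 2mλ/ℏ², so κ = 2.606.
Then E = −ℏ²κ²/(2m) = −mλ²/(2ℏ²) = -4.887.

E = -4.89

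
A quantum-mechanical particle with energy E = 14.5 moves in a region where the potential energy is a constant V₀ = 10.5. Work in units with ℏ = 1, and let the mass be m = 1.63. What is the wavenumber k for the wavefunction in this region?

With E > V₀ the solution is oscillatory, ψ ∝ e^{±ikx} with k = √(2m(E − V₀))/ℏ.
k = √(2 × 1.63 × 4) = 3.611.

k = 3.61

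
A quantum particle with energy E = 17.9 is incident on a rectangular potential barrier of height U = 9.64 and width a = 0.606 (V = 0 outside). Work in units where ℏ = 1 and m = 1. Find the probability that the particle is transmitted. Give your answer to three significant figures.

E > U: inside the barrier k₂ = √(2m(E − U))/ℏ = 4.064, k₂a = 2.463.
Matching at both interfaces gives T⁻¹ = 1 + U² sin²(k₂a) / [4E(E − U)] = 1.062, hence T = 0.942.

T = 0.942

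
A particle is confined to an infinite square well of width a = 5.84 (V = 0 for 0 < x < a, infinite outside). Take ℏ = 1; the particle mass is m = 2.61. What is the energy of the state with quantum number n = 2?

The infinite-well eigenfunctions ψ_n = √(2/a) sin(nπx/a) vanish at both walls, giving E_n = n²π²ℏ²/(2ma²).
E_2 = 2² × π² / (2 × 2.61 × 5.84²) = 0.2217.

E = 0.222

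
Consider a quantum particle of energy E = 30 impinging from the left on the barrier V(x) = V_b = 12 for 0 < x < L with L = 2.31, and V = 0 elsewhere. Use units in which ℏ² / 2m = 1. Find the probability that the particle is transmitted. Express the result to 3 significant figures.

Above the barrier the interior wavenumber is k₂ = √(2m(E − V_b))/ℏ = 4.243, giving phase k₂L = 9.800.
T = [1 + V_b² sin²(k₂L) / (4E(E − V_b))]⁻¹ = 1/1.009 = 0.991.

T = 0.991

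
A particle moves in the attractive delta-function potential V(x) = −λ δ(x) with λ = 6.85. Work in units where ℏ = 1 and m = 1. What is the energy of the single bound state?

E = -23.5

For x ≠ 0 the bound state is ψ ∝ e^{−κ|x|}; integrating the TISE across the delta gives the cusp condition 2κ = 2mλ/ℏ², so κ = 6.850.
Then E = −ℏ²κ²/(2m) = −mλ²/(2ℏ²) = -23.46.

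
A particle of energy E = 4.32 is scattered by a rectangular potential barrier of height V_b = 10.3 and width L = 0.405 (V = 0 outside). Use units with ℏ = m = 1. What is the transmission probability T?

T = 0.211

Since E < V_b the interior solution is evanescent with decay constant κ = √(2m(V_b − E))/ℏ = 3.458.
κL = 1.401, sinh(κL) = 1.906.
The exact tunnelling result is T⁻¹ = 1 + V_b² sinh²(κL) / [4E(V_b − E)] = 4.728, so T = 0.211.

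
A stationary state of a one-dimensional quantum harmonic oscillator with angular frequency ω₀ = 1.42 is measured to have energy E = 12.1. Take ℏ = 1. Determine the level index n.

n = 8

E_n = ℏω₀(n + ½) ⇒ n = E/(ℏω₀) − ½ = 12.1/1.42 − 0.5 = 8.021 → n = 8.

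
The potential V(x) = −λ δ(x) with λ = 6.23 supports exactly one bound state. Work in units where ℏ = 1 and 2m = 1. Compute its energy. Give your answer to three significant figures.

The bound state is ψ(x) = √κ e^{−κ|x|}. The derivative jump ψ'(0⁺) − ψ'(0⁻) = −(2mλ/ℏ²)ψ(0) fixes κ = mλ/ℏ² = 3.115.
Then E = −ℏ²κ²/(2m) = −mλ²/(2ℏ²) = -9.703.

E = -9.70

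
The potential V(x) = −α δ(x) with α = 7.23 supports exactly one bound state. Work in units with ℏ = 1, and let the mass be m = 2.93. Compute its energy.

E = -76.6

For x ≠ 0 the bound state is ψ ∝ e^{−κ|x|}; integrating the TISE across the delta gives the cusp condition 2κ = 2mα/ℏ², so κ = 21.18.
Then E = −ℏ²κ²/(2m) = −mα²/(2ℏ²) = -76.58.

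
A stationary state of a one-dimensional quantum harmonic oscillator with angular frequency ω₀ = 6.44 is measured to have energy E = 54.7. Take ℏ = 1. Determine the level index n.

n = 8

Invert E_n = (n + ½)ℏω₀: n = E/ℏω₀ − ½ = 7.994, so n = 8.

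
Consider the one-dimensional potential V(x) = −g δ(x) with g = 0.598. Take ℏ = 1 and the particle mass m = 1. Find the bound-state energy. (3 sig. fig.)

For x ≠ 0 the bound state is ψ ∝ e^{−κ|x|}; integrating the TISE across the delta gives the cusp condition 2κ = 2mg/ℏ², so κ = 0.5980.
Then E = −ℏ²κ²/(2m) = −mg²/(2ℏ²) = -0.1788.

E = -0.179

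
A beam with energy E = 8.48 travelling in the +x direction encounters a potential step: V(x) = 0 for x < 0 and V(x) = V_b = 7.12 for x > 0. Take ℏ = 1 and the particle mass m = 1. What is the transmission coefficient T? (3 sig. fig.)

The wavenumbers are k₁ = √(2mE)/ℏ = 4.118 on the left and k₂ = √(2m(E − V_b))/ℏ = 1.649 on the right.
Matching ψ and ψ′ at x = 0 gives r = (k₁ − k₂)/(k₁ + k₂), so R = r² = 0.1833 and T = 1 − R = 0.8167.

T = 0.817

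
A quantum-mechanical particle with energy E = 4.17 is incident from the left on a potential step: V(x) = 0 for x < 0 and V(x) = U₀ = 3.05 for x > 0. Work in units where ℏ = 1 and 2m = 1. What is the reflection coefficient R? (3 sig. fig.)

R = 0.101

The wavenumbers are k₁ = √(2mE)/ℏ = 2.042 on the left and k₂ = √(2m(E − U₀))/ℏ = 1.058 on the right.
Continuity of ψ and ψ′ at the step yields the reflection amplitude r = (k₁ − k₂)/(k₁ + k₂) = 0.3173; thus R = |r|² = 0.1007, T = 0.8993.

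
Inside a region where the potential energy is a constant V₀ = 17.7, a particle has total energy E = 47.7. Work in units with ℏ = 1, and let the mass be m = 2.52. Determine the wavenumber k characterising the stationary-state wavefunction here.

k = 12.3

With E > V₀ the solution is oscillatory, ψ ∝ e^{±ikx} with k = √(2m(E − V₀))/ℏ.
k = √(2 × 2.52 × 30) = 12.30.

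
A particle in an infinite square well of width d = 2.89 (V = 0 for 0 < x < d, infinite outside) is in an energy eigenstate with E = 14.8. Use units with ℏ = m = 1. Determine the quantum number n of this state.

From E_n = n²π²ℏ²/(2md²) invert to n = √(2md²E)/(πℏ).
n = (2.89/π) × √(2 × 1 × 14.8) = 5.005 → n = 5.

n = 5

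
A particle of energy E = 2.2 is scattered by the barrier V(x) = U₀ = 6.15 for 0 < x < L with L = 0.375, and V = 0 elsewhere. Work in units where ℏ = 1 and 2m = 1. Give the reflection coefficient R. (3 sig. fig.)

R = 0.420

Since E < U₀ the interior solution is evanescent with decay constant κ = √(2m(U₀ − E))/ℏ = 1.987.
κL = 0.7453, sinh(κL) = 0.8162.
Matching ψ, ψ′ at both faces gives T = [1 + U₀² sinh²(κL) / (4E(U₀ − E))]⁻¹ = 1/1.725 = 0.580.
R = 1 − T = 0.420.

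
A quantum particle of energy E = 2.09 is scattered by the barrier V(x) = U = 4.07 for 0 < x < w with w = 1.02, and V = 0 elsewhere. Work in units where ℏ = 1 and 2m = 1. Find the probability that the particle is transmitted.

E < U: inside the barrier ψ ∝ e^{±κx} with κ = √(2m(U − E))/ℏ = 1.407.
κw = 1.435, sinh(κw) = 1.981.
Matching ψ, ψ′ at both faces gives T = [1 + U² sinh²(κw) / (4E(U − E))]⁻¹ = 1/4.929 = 0.203.

T = 0.203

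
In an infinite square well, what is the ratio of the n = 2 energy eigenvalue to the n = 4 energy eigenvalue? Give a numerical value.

0.25

E_n = n²π²ℏ²/(2mL²) so the ratio is n₂²/n₁² = 4/16 = 0.25.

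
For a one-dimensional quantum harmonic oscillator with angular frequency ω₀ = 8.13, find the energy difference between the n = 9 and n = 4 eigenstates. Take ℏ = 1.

E_n = ℏω₀(n + ½), so ΔE = (9 − 4) ℏω₀ = 5 × 8.13 = 40.65.

ΔE = 40.7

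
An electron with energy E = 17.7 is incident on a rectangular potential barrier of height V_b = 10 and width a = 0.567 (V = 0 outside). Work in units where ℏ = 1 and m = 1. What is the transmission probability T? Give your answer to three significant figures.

T = 0.896

Above the barrier the interior wavenumber is k₂ = √(2m(E − V_b))/ℏ = 3.924, giving phase k₂a = 2.225.
T = [1 + V_b² sin²(k₂a) / (4E(E − V_b))]⁻¹ = 1/1.115 = 0.896.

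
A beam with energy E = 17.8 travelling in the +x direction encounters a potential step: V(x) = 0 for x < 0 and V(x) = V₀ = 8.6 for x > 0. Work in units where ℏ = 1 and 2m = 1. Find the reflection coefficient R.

The wavenumbers are k₁ = √(2mE)/ℏ = 4.219 on the left and k₂ = √(2m(E − V₀))/ℏ = 3.033 on the right.
Matching ψ and ψ′ at x = 0 gives r = (k₁ − k₂)/(k₁ + k₂), so R = r² = 0.02674 and T = 1 − R = 0.9733.

R = 0.0267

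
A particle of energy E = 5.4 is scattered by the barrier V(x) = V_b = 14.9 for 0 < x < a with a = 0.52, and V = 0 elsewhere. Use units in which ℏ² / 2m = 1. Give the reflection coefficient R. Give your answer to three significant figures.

R = 0.860

Since E < V_b the interior solution is evanescent with decay constant κ = √(2m(V_b − E))/ℏ = 3.082.
κa = 1.603, sinh(κa) = 2.383.
Matching ψ, ψ′ at both faces gives T = [1 + V_b² sinh²(κa) / (4E(V_b − E))]⁻¹ = 1/7.142 = 0.140.
R = 1 − T = 0.860.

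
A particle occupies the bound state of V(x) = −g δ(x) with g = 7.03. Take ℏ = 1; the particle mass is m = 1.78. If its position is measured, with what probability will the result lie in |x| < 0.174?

P = 0.987

The normalised bound state is ψ = √κ e^{−κ|x|} with κ = mg/ℏ² = 12.51.
P(|x| < d) = ∫_{−d}^{d} κ e^{−2κ|x|} dx = 1 − e^{−2κd} = 1 − e^{−4.355} = 0.9872.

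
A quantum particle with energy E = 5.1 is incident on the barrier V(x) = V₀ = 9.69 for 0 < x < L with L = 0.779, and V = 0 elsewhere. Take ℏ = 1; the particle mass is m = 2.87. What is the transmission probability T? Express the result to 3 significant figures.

Since E < V₀ the interior solution is evanescent with decay constant κ = √(2m(V₀ − E))/ℏ = 5.133.
κL = 3.999, sinh(κL) = 27.25.
The exact tunnelling result is T⁻¹ = 1 + V₀² sinh²(κL) / [4E(V₀ − E)] = 745.6, so T = 0.00134.

T = 0.00134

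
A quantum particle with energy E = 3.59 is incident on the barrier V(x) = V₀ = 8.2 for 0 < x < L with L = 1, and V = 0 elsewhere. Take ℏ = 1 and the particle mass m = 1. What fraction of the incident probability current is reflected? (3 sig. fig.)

Since E < V₀ the interior solution is evanescent with decay constant κ = √(2m(V₀ − E))/ℏ = 3.036.
κL = 3.036, sinh(κL) = 10.39.
The exact tunnelling result is T⁻¹ = 1 + V₀² sinh²(κL) / [4E(V₀ − E)] = 110.7, so T = 0.00903.
R = 1 − T = 0.991.

R = 0.991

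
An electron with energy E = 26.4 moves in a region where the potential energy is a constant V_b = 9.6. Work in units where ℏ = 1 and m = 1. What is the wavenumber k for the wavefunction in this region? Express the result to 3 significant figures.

k = 5.80

With E > V_b the solution is oscillatory, ψ ∝ e^{±ikx} with k = √(2m(E − V_b))/ℏ.
k = √(2 × 1 × 16.8) = 5.797.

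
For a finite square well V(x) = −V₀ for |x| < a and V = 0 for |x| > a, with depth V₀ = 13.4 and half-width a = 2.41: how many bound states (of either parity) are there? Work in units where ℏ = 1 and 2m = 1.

Define the well-strength parameter z₀ = (a/ℏ)√(2mV₀) = 2.41 × √(2·0.5·13.4) = 8.822.
The even/odd transcendental equations gain one root per π/2 in z₀, giving N = 1 + ⌊2z₀/π⌋ = 1 + ⌊5.616⌋ = 6.

N = 6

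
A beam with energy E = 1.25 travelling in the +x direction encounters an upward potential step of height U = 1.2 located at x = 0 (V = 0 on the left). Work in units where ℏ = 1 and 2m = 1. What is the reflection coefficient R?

R = 0.444

The wavenumbers are k₁ = √(2mE)/ℏ = 1.118 on the left and k₂ = √(2m(E − U))/ℏ = 0.2236 on the right.
Matching ψ and ψ′ at x = 0 gives r = (k₁ − k₂)/(k₁ + k₂), so R = r² = 0.4444 and T = 1 − R = 0.5556.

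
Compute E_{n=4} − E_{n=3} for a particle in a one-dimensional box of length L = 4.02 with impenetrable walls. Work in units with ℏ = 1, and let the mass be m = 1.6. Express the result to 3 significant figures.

ΔE = 1.34

E_n = n²π²ℏ²/(2mL²), so ΔE = (4² − 3²) π²ℏ²/(2mL²).
ΔE = 7 × π² / (2 × 1.6 × 4.02²) = 1.336.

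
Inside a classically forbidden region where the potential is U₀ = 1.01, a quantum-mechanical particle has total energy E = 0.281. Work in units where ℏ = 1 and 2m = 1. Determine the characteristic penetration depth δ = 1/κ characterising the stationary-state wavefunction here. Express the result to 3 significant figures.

Since E < U₀ the TISE in this region is ψ'' = κ²ψ with κ = √(2m(U₀ − E))/ℏ.
κ = √(2 × 0.5 × 0.729) = 0.8538. The penetration depth is δ = 1/κ = 1.17.

δ = 1.17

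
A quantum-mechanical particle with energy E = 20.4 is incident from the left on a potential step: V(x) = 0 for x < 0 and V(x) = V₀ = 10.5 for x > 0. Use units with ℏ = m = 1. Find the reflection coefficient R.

R = 0.0320

On each side the TISE gives plane waves with k = √(2m(E − V))/ℏ: k₁ = √(2·1·20.4) = 6.387, k₂ = √(2·1·9.9) = 4.450.
Continuity of ψ and ψ′ at the step yields the reflection amplitude r = (k₁ − k₂)/(k₁ + k₂) = 0.1788; thus R = |r|² = 0.03197, T = 0.9680.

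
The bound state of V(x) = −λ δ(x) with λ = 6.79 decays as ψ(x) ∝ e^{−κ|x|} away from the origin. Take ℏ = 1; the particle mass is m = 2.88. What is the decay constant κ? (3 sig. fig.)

Integrate −(ℏ²/2m)ψ'' − λδ(x)ψ = Eψ from −ε to +ε: the ψ'' term gives ψ'(0⁺) − ψ'(0⁻) and the δ term gives −(2mλ/ℏ²)ψ(0).
With ψ ∝ e^{−κ|x|} this yields −2κ = −2mλ/ℏ², so κ = mλ/ℏ² = 19.56.

κ = 19.6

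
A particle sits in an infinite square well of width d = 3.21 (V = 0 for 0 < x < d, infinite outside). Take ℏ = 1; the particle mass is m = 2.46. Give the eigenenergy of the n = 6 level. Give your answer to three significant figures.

Requiring ψ(0) = ψ(d) = 0 quantises k = nπ/d, hence E_n = ℏ²k²/2m = n²π²ℏ²/(2md²).
E_6 = 6² × π² / (2 × 2.46 × 3.21²) = 7.009.

E = 7.01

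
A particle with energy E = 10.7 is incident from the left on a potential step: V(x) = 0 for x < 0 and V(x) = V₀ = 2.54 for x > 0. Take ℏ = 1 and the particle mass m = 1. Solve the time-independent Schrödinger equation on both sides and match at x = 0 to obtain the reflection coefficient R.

On each side the TISE gives plane waves with k = √(2m(E − V))/ℏ: k₁ = √(2·1·10.7) = 4.626, k₂ = √(2·1·8.16) = 4.040.
Matching ψ and ψ′ at x = 0 gives r = (k₁ − k₂)/(k₁ + k₂), so R = r² = 0.004576 and T = 1 − R = 0.9954.

R = 0.00458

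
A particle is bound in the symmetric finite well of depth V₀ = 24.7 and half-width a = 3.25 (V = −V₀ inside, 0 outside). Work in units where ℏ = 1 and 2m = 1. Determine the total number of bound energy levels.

N = 11

The dimensionless depth is z₀ = a√(2mV₀)/ℏ = 3.25 × √(24.70) = 16.15.
A new bound state (alternating even/odd) appears each time z₀ passes a multiple of π/2, so N = ⌊2z₀/π⌋ + 1 = ⌊10.28⌋ + 1 = 11.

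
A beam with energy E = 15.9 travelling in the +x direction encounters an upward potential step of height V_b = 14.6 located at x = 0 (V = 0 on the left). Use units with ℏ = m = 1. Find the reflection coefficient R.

R = 0.308

On each side the TISE gives plane waves with k = √(2m(E − V))/ℏ: k₁ = √(2·1·15.9) = 5.639, k₂ = √(2·1·1.3) = 1.612.
Continuity of ψ and ψ′ at the step yields the reflection amplitude r = (k₁ − k₂)/(k₁ + k₂) = 0.5553; thus R = |r|² = 0.3083, T = 0.6917.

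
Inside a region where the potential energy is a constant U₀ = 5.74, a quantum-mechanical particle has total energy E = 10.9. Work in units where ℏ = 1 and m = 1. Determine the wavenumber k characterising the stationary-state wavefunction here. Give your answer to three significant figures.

k = 3.21

With E > U₀ the solution is oscillatory, ψ ∝ e^{±ikx} with k = √(2m(E − U₀))/ℏ.
k = √(2 × 1 × 5.16) = 3.212.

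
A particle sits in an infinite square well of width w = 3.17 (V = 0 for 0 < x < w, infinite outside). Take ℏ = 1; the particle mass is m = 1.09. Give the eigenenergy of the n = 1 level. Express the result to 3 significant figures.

The infinite-well eigenfunctions ψ_n = √(2/w) sin(nπx/w) vanish at both walls, giving E_n = n²π²ℏ²/(2mw²).
E_1 = 1² × π² / (2 × 1.09 × 3.17²) = 0.4505.

E = 0.451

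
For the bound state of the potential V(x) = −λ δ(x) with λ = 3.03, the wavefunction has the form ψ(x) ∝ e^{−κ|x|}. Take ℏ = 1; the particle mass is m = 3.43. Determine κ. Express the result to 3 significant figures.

Integrate −(ℏ²/2m)ψ'' − λδ(x)ψ = Eψ from −ε to +ε: the ψ'' term gives ψ'(0⁺) − ψ'(0⁻) and the δ term gives −(2mλ/ℏ²)ψ(0).
With ψ ∝ e^{−κ|x|} this yields −2κ = −2mλ/ℏ², so κ = mλ/ℏ² = 10.39.

κ = 10.4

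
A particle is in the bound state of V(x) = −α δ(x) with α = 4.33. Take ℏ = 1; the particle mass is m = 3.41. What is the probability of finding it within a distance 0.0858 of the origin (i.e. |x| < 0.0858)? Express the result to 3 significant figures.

P = 0.921

The normalised bound state is ψ = √κ e^{−κ|x|} with κ = mα/ℏ² = 14.77.
P(|x| < d) = ∫_{−d}^{d} κ e^{−2κ|x|} dx = 1 − e^{−2κd} = 1 − e^{−2.534} = 0.9206.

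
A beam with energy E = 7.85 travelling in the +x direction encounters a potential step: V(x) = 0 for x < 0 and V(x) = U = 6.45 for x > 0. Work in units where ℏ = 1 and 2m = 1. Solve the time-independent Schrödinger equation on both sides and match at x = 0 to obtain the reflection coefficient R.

R = 0.165

On each side the TISE gives plane waves with k = √(2m(E − V))/ℏ: k₁ = √(2·½·7.85) = 2.802, k₂ = √(2·½·1.4) = 1.183.
Continuity of ψ and ψ′ at the step yields the reflection amplitude r = (k₁ − k₂)/(k₁ + k₂) = 0.4062; thus R = |r|² = 0.1650, T = 0.8350.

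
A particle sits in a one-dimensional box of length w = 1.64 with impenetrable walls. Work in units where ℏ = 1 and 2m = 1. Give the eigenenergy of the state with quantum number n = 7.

E = 180

Requiring ψ(0) = ψ(w) = 0 quantises k = nπ/w, hence E_n = ℏ²k²/2m = n²π²ℏ²/(2mw²).
E_7 = 7² × π² / (2 × 0.5 × 1.64²) = 179.8.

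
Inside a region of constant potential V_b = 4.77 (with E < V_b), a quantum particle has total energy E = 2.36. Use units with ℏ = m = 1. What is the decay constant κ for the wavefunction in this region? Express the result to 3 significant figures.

Since E < V_b the TISE in this region is ψ'' = κ²ψ with κ = √(2m(V_b − E))/ℏ.
κ = √(2 × 1 × 2.41) = 2.195.

κ = 2.20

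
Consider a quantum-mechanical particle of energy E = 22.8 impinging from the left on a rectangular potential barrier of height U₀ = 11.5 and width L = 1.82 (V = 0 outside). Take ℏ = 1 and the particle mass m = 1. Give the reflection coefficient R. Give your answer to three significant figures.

R = 0.0588

E > U₀: inside the barrier k₂ = √(2m(E − U₀))/ℏ = 4.754, k₂L = 8.652.
T = [1 + U₀² sin²(k₂L) / (4E(E − U₀))]⁻¹ = 1/1.063 = 0.941.
R = 1 − T = 0.0588.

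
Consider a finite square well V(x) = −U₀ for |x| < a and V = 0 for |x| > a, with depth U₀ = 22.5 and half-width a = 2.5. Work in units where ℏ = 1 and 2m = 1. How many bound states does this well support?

Define the well-strength parameter z₀ = (a/ℏ)√(2mU₀) = 2.5 × √(2·0.5·22.5) = 11.86.
The even/odd transcendental equations gain one root per π/2 in z₀, giving N = 1 + ⌊2z₀/π⌋ = 1 + ⌊7.549⌋ = 8.

N = 8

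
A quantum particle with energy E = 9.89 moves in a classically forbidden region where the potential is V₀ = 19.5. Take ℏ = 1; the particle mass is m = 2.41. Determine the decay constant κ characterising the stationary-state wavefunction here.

Since E < V₀ the TISE in this region is ψ'' = κ²ψ with κ = √(2m(V₀ − E))/ℏ.
κ = √(2 × 2.41 × 9.61) = 6.806.

κ = 6.81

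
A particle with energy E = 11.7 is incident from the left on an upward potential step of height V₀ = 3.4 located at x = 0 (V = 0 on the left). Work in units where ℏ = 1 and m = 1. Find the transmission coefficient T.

T = 0.993

The wavenumbers are k₁ = √(2mE)/ℏ = 4.837 on the left and k₂ = √(2m(E − V₀))/ℏ = 4.074 on the right.
Continuity of ψ and ψ′ at the step yields the reflection amplitude r = (k₁ − k₂)/(k₁ + k₂) = 0.08562; thus R = |r|² = 0.007331, T = 0.9927.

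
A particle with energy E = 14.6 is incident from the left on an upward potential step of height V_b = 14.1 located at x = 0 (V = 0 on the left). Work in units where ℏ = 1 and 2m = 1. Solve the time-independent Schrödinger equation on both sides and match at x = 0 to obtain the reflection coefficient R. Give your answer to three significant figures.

R = 0.473

The wavenumbers are k₁ = √(2mE)/ℏ = 3.821 on the left and k₂ = √(2m(E − V_b))/ℏ = 0.7071 on the right.
Matching ψ and ψ′ at x = 0 gives r = (k₁ − k₂)/(k₁ + k₂), so R = r² = 0.4729 and T = 1 − R = 0.5271.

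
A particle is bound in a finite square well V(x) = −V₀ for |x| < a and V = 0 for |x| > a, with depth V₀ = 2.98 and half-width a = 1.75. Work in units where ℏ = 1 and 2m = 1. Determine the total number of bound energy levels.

The dimensionless depth is z₀ = a√(2mV₀)/ℏ = 1.75 × √(2.980) = 3.021.
The even/odd transcendental equations gain one root per π/2 in z₀, giving N = 1 + ⌊2z₀/π⌋ = 1 + ⌊1.923⌋ = 2.

N = 2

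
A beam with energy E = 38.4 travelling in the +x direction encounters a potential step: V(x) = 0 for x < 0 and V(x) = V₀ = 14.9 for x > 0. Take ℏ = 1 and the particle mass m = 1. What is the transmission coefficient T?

T = 0.985

On each side the TISE gives plane waves with k = √(2m(E − V))/ℏ: k₁ = √(2·1·38.4) = 8.764, k₂ = √(2·1·23.5) = 6.856.
Continuity of ψ and ψ′ at the step yields the reflection amplitude r = (k₁ − k₂)/(k₁ + k₂) = 0.1222; thus R = |r|² = 0.01492, T = 0.9851.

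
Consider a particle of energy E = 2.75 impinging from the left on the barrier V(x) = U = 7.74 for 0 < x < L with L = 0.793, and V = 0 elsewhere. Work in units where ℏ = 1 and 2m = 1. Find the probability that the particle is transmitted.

T = 0.101

Since E < U the interior solution is evanescent with decay constant κ = √(2m(U − E))/ℏ = 2.234.
κL = 1.771, sinh(κL) = 2.855.
Matching ψ, ψ′ at both faces gives T = [1 + U² sinh²(κL) / (4E(U − E))]⁻¹ = 1/9.893 = 0.101.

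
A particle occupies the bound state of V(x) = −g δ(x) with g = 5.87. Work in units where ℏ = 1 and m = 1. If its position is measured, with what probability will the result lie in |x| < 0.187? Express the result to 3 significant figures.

P = 0.889

The normalised bound state is ψ = √κ e^{−κ|x|} with κ = mg/ℏ² = 5.870.
P(|x| < d) = ∫_{−d}^{d} κ e^{−2κ|x|} dx = 1 − e^{−2κd} = 1 − e^{−2.195} = 0.8887.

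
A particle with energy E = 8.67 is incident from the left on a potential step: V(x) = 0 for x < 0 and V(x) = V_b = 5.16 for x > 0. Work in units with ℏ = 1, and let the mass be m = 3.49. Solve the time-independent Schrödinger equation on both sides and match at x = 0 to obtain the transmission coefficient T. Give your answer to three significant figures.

T = 0.951

On each side the TISE gives plane waves with k = √(2m(E − V))/ℏ: k₁ = √(2·3.49·8.67) = 7.779, k₂ = √(2·3.49·3.51) = 4.950.
Continuity of ψ and ψ′ at the step yields the reflection amplitude r = (k₁ − k₂)/(k₁ + k₂) = 0.2223; thus R = |r|² = 0.04941, T = 0.9506.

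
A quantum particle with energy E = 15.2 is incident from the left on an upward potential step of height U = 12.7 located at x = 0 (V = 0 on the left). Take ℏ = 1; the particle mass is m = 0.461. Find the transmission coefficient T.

T = 0.821

On each side the TISE gives plane waves with k = √(2m(E − V))/ℏ: k₁ = √(2·0.461·15.2) = 3.744, k₂ = √(2·0.461·2.5) = 1.518.
Matching ψ and ψ′ at x = 0 gives r = (k₁ − k₂)/(k₁ + k₂), so R = r² = 0.1789 and T = 1 − R = 0.8211.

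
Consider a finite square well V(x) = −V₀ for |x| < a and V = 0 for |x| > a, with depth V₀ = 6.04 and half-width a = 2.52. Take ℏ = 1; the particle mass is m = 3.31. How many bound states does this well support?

The dimensionless depth is z₀ = a√(2mV₀)/ℏ = 2.52 × √(39.98) = 15.93.
A new bound state (alternating even/odd) appears each time z₀ passes a multiple of π/2, so N = ⌊2z₀/π⌋ + 1 = ⌊10.14⌋ + 1 = 11.

N = 11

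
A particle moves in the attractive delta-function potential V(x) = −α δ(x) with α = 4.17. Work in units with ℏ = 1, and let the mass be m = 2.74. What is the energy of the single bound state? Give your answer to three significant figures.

For x ≠ 0 the bound state is ψ ∝ e^{−κ|x|}; integrating the TISE across the delta gives the cusp condition 2κ = 2mα/ℏ², so κ = 11.43.
Then E = −ℏ²κ²/(2m) = −mα²/(2ℏ²) = -23.82.

E = -23.8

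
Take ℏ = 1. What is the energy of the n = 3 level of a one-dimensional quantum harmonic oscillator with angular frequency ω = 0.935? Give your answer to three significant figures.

Using E_n = (n + ½)ℏω: E_3 = 3.5 × 0.935 = 3.273.

E = 3.27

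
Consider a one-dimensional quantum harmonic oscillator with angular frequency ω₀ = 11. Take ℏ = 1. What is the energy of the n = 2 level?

E = 27.5

Using E_n = (n + ½)ℏω₀: E_2 = 2.5 × 11 = 27.50.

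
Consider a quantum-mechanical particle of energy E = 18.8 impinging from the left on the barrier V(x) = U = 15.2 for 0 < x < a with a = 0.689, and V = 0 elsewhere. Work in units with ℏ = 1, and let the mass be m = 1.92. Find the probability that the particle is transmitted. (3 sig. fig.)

T = 0.796

Above the barrier the interior wavenumber is k₂ = √(2m(E − U))/ℏ = 3.718, giving phase k₂a = 2.562.
Matching at both interfaces gives T⁻¹ = 1 + U² sin²(k₂a) / [4E(E − U)] = 1.256, hence T = 0.796.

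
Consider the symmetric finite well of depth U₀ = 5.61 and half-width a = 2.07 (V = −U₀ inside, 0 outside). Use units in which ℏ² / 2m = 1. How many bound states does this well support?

N = 4

The dimensionless depth is z₀ = a√(2mU₀)/ℏ = 2.07 × √(5.610) = 4.903.
A new bound state (alternating even/odd) appears each time z₀ passes a multiple of π/2, so N = ⌊2z₀/π⌋ + 1 = ⌊3.121⌋ + 1 = 4.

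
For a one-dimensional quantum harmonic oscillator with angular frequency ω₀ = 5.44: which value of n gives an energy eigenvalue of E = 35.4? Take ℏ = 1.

n = 6

E_n = ℏω₀(n + ½) ⇒ n = E/(ℏω₀) − ½ = 35.4/5.44 − 0.5 = 6.007 → n = 6.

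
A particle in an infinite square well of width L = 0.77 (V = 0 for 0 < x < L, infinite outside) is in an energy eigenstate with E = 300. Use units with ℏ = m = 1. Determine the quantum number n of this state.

n = 6

From E_n = n²π²ℏ²/(2mL²) invert to n = √(2mL²E)/(πℏ).
n = (0.77/π) × √(2 × 1 × 300) = 6.004 → n = 6.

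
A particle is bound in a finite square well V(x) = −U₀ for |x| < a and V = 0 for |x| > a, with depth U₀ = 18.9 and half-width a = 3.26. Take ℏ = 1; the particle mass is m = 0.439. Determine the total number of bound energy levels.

N = 9

The dimensionless depth is z₀ = a√(2mU₀)/ℏ = 3.26 × √(16.59) = 13.28.
The even/odd transcendental equations gain one root per π/2 in z₀, giving N = 1 + ⌊2z₀/π⌋ = 1 + ⌊8.454⌋ = 9.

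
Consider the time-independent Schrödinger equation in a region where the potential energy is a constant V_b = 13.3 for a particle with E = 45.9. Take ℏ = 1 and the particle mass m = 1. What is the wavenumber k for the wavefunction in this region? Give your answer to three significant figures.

k = 8.07

With E > V_b the solution is oscillatory, ψ ∝ e^{±ikx} with k = √(2m(E − V_b))/ℏ.
k = √(2 × 1 × 32.6) = 8.075.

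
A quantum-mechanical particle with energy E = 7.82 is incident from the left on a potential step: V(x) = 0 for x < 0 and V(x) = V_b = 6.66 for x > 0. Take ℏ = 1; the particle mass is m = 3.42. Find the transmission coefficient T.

On each side the TISE gives plane waves with k = √(2m(E − V))/ℏ: k₁ = √(2·3.42·7.82) = 7.314, k₂ = √(2·3.42·1.16) = 2.817.
Matching ψ and ψ′ at x = 0 gives r = (k₁ − k₂)/(k₁ + k₂), so R = r² = 0.1970 and T = 1 − R = 0.8030.

T = 0.803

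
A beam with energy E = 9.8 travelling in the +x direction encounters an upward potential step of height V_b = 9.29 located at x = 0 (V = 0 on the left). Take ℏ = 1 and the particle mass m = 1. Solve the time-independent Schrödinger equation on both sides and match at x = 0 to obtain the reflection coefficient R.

The wavenumbers are k₁ = √(2mE)/ℏ = 4.427 on the left and k₂ = √(2m(E − V_b))/ℏ = 1.010 on the right.
Continuity of ψ and ψ′ at the step yields the reflection amplitude r = (k₁ − k₂)/(k₁ + k₂) = 0.6285; thus R = |r|² = 0.3950, T = 0.6050.

R = 0.395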